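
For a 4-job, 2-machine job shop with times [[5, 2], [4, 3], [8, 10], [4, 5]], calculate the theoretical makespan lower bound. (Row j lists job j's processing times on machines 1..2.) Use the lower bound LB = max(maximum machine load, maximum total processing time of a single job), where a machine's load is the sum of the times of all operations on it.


Machine loads:
  Machine 1: 5 + 4 + 8 + 4 = 21
  Machine 2: 2 + 3 + 10 + 5 = 20
Max machine load = 21
Job totals:
  Job 1: 7
  Job 2: 7
  Job 3: 18
  Job 4: 9
Max job total = 18
Lower bound = max(21, 18) = 21

21


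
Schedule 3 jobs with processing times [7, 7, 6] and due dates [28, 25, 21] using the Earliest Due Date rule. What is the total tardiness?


Sort by due date (EDD order): [(6, 21), (7, 25), (7, 28)]
Compute completion times and tardiness:
  Job 1: p=6, d=21, C=6, tardiness=max(0,6-21)=0
  Job 2: p=7, d=25, C=13, tardiness=max(0,13-25)=0
  Job 3: p=7, d=28, C=20, tardiness=max(0,20-28)=0
Total tardiness = 0

0


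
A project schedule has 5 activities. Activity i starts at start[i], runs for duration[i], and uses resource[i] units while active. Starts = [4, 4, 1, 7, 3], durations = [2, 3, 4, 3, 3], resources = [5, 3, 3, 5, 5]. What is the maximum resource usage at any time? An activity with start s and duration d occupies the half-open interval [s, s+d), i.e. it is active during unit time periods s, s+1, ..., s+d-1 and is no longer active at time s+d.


Each activity i is active on [start_i, start_i + duration_i).
Compute total resource usage per time slot:
  t=0: active resources = [], total = 0
  t=1: active resources = [3], total = 3
  t=2: active resources = [3], total = 3
  t=3: active resources = [3, 5], total = 8
  t=4: active resources = [5, 3, 3, 5], total = 16
  t=5: active resources = [5, 3, 5], total = 13
  t=6: active resources = [3], total = 3
  t=7: active resources = [5], total = 5
  t=8: active resources = [5], total = 5
  t=9: active resources = [5], total = 5
Peak resource demand = 16

16


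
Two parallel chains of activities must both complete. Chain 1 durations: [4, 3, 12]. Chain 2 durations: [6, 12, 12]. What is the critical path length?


Path A total = 4 + 3 + 12 = 19
Path B total = 6 + 12 + 12 = 30
Critical path = longest path = max(19, 30) = 30

30


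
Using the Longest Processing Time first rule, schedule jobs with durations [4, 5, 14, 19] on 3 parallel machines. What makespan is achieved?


Sort jobs in decreasing order (LPT): [19, 14, 5, 4]
Assign each job to the least loaded machine:
  Machine 1: jobs [19], load = 19
  Machine 2: jobs [14], load = 14
  Machine 3: jobs [5, 4], load = 9
Makespan = max load = 19

19


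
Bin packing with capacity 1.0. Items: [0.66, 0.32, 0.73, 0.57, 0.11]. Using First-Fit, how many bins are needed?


Place items sequentially using First-Fit:
  Item 0.66 -> new Bin 1
  Item 0.32 -> Bin 1 (now 0.98)
  Item 0.73 -> new Bin 2
  Item 0.57 -> new Bin 3
  Item 0.11 -> Bin 2 (now 0.84)
Total bins used = 3

3


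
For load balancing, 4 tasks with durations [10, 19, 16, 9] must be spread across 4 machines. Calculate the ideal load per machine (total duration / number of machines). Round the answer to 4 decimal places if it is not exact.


Total processing time = 10 + 19 + 16 + 9 = 54
Number of machines = 4
Ideal balanced load = 54 / 4 = 13.5

13.5


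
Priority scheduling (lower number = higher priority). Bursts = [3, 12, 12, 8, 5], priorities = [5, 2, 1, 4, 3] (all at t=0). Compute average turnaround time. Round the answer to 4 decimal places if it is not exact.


Sort by priority (ascending = highest first):
Order: [(1, 12), (2, 12), (3, 5), (4, 8), (5, 3)]
Completion times:
  Priority 1, burst=12, C=12
  Priority 2, burst=12, C=24
  Priority 3, burst=5, C=29
  Priority 4, burst=8, C=37
  Priority 5, burst=3, C=40
Average turnaround = 142/5 = 28.4

28.4


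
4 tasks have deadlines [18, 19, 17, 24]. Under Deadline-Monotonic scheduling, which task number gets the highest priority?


Sort tasks by relative deadline (ascending):
  Task 3: deadline = 17
  Task 1: deadline = 18
  Task 2: deadline = 19
  Task 4: deadline = 24
Priority order (highest first): [3, 1, 2, 4]
Highest priority task = 3

3


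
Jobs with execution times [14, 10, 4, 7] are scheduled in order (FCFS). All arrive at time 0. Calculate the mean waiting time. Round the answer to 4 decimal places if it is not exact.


FCFS order (as given): [14, 10, 4, 7]
Waiting times:
  Job 1: wait = 0
  Job 2: wait = 14
  Job 3: wait = 24
  Job 4: wait = 28
Sum of waiting times = 66
Average waiting time = 66/4 = 16.5

16.5


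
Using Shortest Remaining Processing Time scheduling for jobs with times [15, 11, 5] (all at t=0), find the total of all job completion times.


Since all jobs arrive at t=0, SRPT equals SPT ordering.
SPT order: [5, 11, 15]
Completion times:
  Job 1: p=5, C=5
  Job 2: p=11, C=16
  Job 3: p=15, C=31
Total completion time = 5 + 16 + 31 = 52

52


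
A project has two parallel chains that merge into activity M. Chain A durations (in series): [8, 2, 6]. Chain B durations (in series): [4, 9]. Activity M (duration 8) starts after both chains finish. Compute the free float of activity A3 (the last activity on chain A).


ES(A3) = sum of predecessors on chain A = 10
EF(A3) = ES + duration = 10 + 6 = 16
Successor of A3 is M. ES(M) = max(sum(A), sum(B)) = max(16, 13) = 16
Free float = ES(successor) - EF(current) = 16 - 16 = 0

0


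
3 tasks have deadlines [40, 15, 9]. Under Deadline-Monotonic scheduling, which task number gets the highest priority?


Sort tasks by relative deadline (ascending):
  Task 3: deadline = 9
  Task 2: deadline = 15
  Task 1: deadline = 40
Priority order (highest first): [3, 2, 1]
Highest priority task = 3

3


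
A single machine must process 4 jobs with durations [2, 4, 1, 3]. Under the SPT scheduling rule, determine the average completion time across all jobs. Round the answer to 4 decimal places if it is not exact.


Sort jobs by processing time (SPT order): [1, 2, 3, 4]
Compute completion times sequentially:
  Job 1: processing = 1, completes at 1
  Job 2: processing = 2, completes at 3
  Job 3: processing = 3, completes at 6
  Job 4: processing = 4, completes at 10
Sum of completion times = 20
Average completion time = 20/4 = 5.0

5.0


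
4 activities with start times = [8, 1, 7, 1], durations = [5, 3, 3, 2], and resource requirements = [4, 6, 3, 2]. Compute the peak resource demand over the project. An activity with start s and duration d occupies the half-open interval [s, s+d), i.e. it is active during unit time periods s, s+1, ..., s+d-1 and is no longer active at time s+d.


Each activity i is active on [start_i, start_i + duration_i).
Compute total resource usage per time slot:
  t=0: active resources = [], total = 0
  t=1: active resources = [6, 2], total = 8
  t=2: active resources = [6, 2], total = 8
  t=3: active resources = [6], total = 6
  t=4: active resources = [], total = 0
  t=5: active resources = [], total = 0
  t=6: active resources = [], total = 0
  t=7: active resources = [3], total = 3
  t=8: active resources = [4, 3], total = 7
  t=9: active resources = [4, 3], total = 7
  t=10: active resources = [4], total = 4
  t=11: active resources = [4], total = 4
  t=12: active resources = [4], total = 4
Peak resource demand = 8

8


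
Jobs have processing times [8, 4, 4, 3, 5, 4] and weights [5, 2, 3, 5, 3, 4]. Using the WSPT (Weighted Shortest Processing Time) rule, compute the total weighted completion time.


Compute p/w ratios and sort ascending (WSPT): [(3, 5), (4, 4), (4, 3), (8, 5), (5, 3), (4, 2)]
Compute weighted completion times:
  Job (p=3,w=5): C=3, w*C=5*3=15
  Job (p=4,w=4): C=7, w*C=4*7=28
  Job (p=4,w=3): C=11, w*C=3*11=33
  Job (p=8,w=5): C=19, w*C=5*19=95
  Job (p=5,w=3): C=24, w*C=3*24=72
  Job (p=4,w=2): C=28, w*C=2*28=56
Total weighted completion time = 299

299


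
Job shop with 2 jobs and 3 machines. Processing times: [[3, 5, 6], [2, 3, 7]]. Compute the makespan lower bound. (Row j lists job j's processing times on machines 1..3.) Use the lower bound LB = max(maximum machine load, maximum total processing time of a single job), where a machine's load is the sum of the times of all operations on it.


Machine loads:
  Machine 1: 3 + 2 = 5
  Machine 2: 5 + 3 = 8
  Machine 3: 6 + 7 = 13
Max machine load = 13
Job totals:
  Job 1: 14
  Job 2: 12
Max job total = 14
Lower bound = max(13, 14) = 14

14


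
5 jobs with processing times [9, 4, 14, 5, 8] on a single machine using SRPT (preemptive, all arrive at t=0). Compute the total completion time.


Since all jobs arrive at t=0, SRPT equals SPT ordering.
SPT order: [4, 5, 8, 9, 14]
Completion times:
  Job 1: p=4, C=4
  Job 2: p=5, C=9
  Job 3: p=8, C=17
  Job 4: p=9, C=26
  Job 5: p=14, C=40
Total completion time = 4 + 9 + 17 + 26 + 40 = 96

96


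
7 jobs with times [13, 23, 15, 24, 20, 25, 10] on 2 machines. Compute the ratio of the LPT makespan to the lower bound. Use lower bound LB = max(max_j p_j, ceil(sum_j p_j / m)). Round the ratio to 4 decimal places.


LPT order: [25, 24, 23, 20, 15, 13, 10]
Machine loads after assignment: [70, 60]
LPT makespan = 70
Lower bound = max(max_job, ceil(total/2)) = max(25, 65) = 65
Ratio = 70 / 65 = 1.0769

1.0769


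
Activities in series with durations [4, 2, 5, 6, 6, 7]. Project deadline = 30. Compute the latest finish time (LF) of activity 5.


LF(activity 5) = deadline - sum of successor durations
Successors: activities 6 through 6 with durations [7]
Sum of successor durations = 7
LF = 30 - 7 = 23

23


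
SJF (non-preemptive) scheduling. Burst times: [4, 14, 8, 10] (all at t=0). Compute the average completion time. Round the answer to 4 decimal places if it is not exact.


SJF order (ascending): [4, 8, 10, 14]
Completion times:
  Job 1: burst=4, C=4
  Job 2: burst=8, C=12
  Job 3: burst=10, C=22
  Job 4: burst=14, C=36
Average completion = 74/4 = 18.5

18.5


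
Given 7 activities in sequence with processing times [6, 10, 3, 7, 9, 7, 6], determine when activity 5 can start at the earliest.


Activity 5 starts after activities 1 through 4 complete.
Predecessor durations: [6, 10, 3, 7]
ES = 6 + 10 + 3 + 7 = 26

26


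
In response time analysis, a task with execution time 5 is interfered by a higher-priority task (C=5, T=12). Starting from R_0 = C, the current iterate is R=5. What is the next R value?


R_next = C + ceil(R_prev / T_hp) * C_hp
ceil(5 / 12) = ceil(0.4167) = 1
Interference = 1 * 5 = 5
R_next = 5 + 5 = 10

10


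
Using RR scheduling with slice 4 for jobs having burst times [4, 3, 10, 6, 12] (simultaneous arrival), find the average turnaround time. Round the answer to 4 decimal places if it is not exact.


Time quantum = 4
Execution trace:
  J1 runs 4 units, time = 4
  J2 runs 3 units, time = 7
  J3 runs 4 units, time = 11
  J4 runs 4 units, time = 15
  J5 runs 4 units, time = 19
  J3 runs 4 units, time = 23
  J4 runs 2 units, time = 25
  J5 runs 4 units, time = 29
  J3 runs 2 units, time = 31
  J5 runs 4 units, time = 35
Finish times: [4, 7, 31, 25, 35]
Average turnaround = 102/5 = 20.4

20.4


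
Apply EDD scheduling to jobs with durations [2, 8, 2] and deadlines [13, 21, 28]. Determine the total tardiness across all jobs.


Sort by due date (EDD order): [(2, 13), (8, 21), (2, 28)]
Compute completion times and tardiness:
  Job 1: p=2, d=13, C=2, tardiness=max(0,2-13)=0
  Job 2: p=8, d=21, C=10, tardiness=max(0,10-21)=0
  Job 3: p=2, d=28, C=12, tardiness=max(0,12-28)=0
Total tardiness = 0

0


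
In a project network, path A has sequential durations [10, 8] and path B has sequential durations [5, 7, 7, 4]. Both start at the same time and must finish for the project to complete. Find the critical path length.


Path A total = 10 + 8 = 18
Path B total = 5 + 7 + 7 + 4 = 23
Critical path = longest path = max(18, 23) = 23

23


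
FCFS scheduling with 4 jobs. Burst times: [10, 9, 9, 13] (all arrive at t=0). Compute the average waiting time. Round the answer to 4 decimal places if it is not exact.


FCFS order (as given): [10, 9, 9, 13]
Waiting times:
  Job 1: wait = 0
  Job 2: wait = 10
  Job 3: wait = 19
  Job 4: wait = 28
Sum of waiting times = 57
Average waiting time = 57/4 = 14.25

14.25


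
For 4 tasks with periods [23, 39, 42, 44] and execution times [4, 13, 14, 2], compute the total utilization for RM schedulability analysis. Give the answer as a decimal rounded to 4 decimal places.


Compute individual utilizations (exact fractions):
  Task 1: C/T = 4/23 (approx. 0.1739)
  Task 2: C/T = 13/39 = 1/3 (approx. 0.3333)
  Task 3: C/T = 14/42 = 1/3 (approx. 0.3333)
  Task 4: C/T = 2/44 = 1/22 (approx. 0.0455)
Total utilization U = 4/23 + 1/3 + 1/3 + 1/22 = 1345/1518
Rounded to 4 decimal places: U = 0.8860
RM (Liu & Layland) bound for 4 tasks = 0.756828; compare with U = 1345/1518 (approx. 0.886034)
bound < U <= 1, so the RM sufficient condition is not met (inconclusive; an exact test such as response-time analysis is needed).

0.8860


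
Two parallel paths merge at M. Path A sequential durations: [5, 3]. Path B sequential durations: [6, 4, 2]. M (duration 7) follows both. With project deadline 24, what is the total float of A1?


Forward pass: ES(A1) = sum of predecessors on chain A = 0
EF = ES + duration = 0 + 5 = 5
Backward pass: LF(M) = deadline = 24; LS(M) = 24 - 7 = 17
LF(A1) = LS(M) - sum(successors on chain A) = 17 - 3 = 14
LS = LF - duration = 14 - 5 = 9
Total float = LS - ES = 9 - 0 = 9

9


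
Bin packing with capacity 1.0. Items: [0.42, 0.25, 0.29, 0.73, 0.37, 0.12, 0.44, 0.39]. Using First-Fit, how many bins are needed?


Place items sequentially using First-Fit:
  Item 0.42 -> new Bin 1
  Item 0.25 -> Bin 1 (now 0.67)
  Item 0.29 -> Bin 1 (now 0.96)
  Item 0.73 -> new Bin 2
  Item 0.37 -> new Bin 3
  Item 0.12 -> Bin 2 (now 0.85)
  Item 0.44 -> Bin 3 (now 0.81)
  Item 0.39 -> new Bin 4
Total bins used = 4

4


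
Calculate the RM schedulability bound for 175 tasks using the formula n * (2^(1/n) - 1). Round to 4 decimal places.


Compute 2^(1/175) = 1.0039686955
Subtract 1: 1.0039686955 - 1 = 0.0039686955
Multiply by n: 175 * 0.0039686955 = 0.6945217125
Round to 4 dp: 0.6945

0.6945


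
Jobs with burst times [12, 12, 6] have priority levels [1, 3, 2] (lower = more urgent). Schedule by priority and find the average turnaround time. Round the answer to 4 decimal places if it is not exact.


Sort by priority (ascending = highest first):
Order: [(1, 12), (2, 6), (3, 12)]
Completion times:
  Priority 1, burst=12, C=12
  Priority 2, burst=6, C=18
  Priority 3, burst=12, C=30
Average turnaround = 60/3 = 20.0

20.0


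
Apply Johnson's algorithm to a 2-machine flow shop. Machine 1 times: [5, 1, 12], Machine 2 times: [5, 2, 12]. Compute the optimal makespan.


Apply Johnson's rule:
  Group 1 (a <= b): [(2, 1, 2), (1, 5, 5), (3, 12, 12)]
  Group 2 (a > b): []
Optimal job order: [2, 1, 3]
Schedule:
  Job 2: M1 done at 1, M2 done at 3
  Job 1: M1 done at 6, M2 done at 11
  Job 3: M1 done at 18, M2 done at 30
Makespan = 30

30


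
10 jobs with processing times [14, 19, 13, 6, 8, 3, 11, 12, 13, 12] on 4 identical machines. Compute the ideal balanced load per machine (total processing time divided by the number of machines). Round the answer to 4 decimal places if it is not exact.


Total processing time = 14 + 19 + 13 + 6 + 8 + 3 + 11 + 12 + 13 + 12 = 111
Number of machines = 4
Ideal balanced load = 111 / 4 = 27.75

27.75


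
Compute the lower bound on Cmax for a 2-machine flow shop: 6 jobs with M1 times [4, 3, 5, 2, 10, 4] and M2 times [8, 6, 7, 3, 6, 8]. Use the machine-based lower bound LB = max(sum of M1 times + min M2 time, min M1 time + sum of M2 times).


LB1 = sum(M1 times) + min(M2 times) = 28 + 3 = 31
LB2 = min(M1 times) + sum(M2 times) = 2 + 38 = 40
Lower bound = max(LB1, LB2) = max(31, 40) = 40

40


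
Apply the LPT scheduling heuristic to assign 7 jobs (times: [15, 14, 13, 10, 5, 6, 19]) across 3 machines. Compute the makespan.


Sort jobs in decreasing order (LPT): [19, 15, 14, 13, 10, 6, 5]
Assign each job to the least loaded machine:
  Machine 1: jobs [19, 6, 5], load = 30
  Machine 2: jobs [15, 10], load = 25
  Machine 3: jobs [14, 13], load = 27
Makespan = max load = 30

30


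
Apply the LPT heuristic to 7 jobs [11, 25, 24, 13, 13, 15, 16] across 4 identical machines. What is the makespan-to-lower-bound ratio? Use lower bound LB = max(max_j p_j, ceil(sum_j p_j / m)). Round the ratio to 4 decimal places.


LPT order: [25, 24, 16, 15, 13, 13, 11]
Machine loads after assignment: [25, 35, 29, 28]
LPT makespan = 35
Lower bound = max(max_job, ceil(total/4)) = max(25, 30) = 30
Ratio = 35 / 30 = 1.1667

1.1667


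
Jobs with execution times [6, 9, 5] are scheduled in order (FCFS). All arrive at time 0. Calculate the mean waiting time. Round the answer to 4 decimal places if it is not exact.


FCFS order (as given): [6, 9, 5]
Waiting times:
  Job 1: wait = 0
  Job 2: wait = 6
  Job 3: wait = 15
Sum of waiting times = 21
Average waiting time = 21/3 = 7.0

7.0


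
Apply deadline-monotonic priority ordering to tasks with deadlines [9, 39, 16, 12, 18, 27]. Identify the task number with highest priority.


Sort tasks by relative deadline (ascending):
  Task 1: deadline = 9
  Task 4: deadline = 12
  Task 3: deadline = 16
  Task 5: deadline = 18
  Task 6: deadline = 27
  Task 2: deadline = 39
Priority order (highest first): [1, 4, 3, 5, 6, 2]
Highest priority task = 1

1


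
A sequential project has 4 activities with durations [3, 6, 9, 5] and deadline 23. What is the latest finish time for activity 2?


LF(activity 2) = deadline - sum of successor durations
Successors: activities 3 through 4 with durations [9, 5]
Sum of successor durations = 14
LF = 23 - 14 = 9

9


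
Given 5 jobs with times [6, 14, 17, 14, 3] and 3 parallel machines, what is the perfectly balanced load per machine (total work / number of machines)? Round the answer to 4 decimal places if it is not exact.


Total processing time = 6 + 14 + 17 + 14 + 3 = 54
Number of machines = 3
Ideal balanced load = 54 / 3 = 18.0

18.0


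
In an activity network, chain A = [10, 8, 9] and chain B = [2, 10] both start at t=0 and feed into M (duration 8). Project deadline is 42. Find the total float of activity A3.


Forward pass: ES(A3) = sum of predecessors on chain A = 18
EF = ES + duration = 18 + 9 = 27
Backward pass: LF(M) = deadline = 42; LS(M) = 42 - 8 = 34
LF(A3) = LS(M) - sum(successors on chain A) = 34 - 0 = 34
LS = LF - duration = 34 - 9 = 25
Total float = LS - ES = 25 - 18 = 7

7


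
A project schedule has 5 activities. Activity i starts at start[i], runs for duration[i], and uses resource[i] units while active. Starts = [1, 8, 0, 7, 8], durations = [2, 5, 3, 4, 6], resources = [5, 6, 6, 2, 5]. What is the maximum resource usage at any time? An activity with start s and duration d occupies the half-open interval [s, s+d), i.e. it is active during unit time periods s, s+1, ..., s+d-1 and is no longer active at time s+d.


Each activity i is active on [start_i, start_i + duration_i).
Compute total resource usage per time slot:
  t=0: active resources = [6], total = 6
  t=1: active resources = [5, 6], total = 11
  t=2: active resources = [5, 6], total = 11
  t=3: active resources = [], total = 0
  t=4: active resources = [], total = 0
  t=5: active resources = [], total = 0
  t=6: active resources = [], total = 0
  t=7: active resources = [2], total = 2
  t=8: active resources = [6, 2, 5], total = 13
  t=9: active resources = [6, 2, 5], total = 13
  t=10: active resources = [6, 2, 5], total = 13
  t=11: active resources = [6, 5], total = 11
  t=12: active resources = [6, 5], total = 11
  t=13: active resources = [5], total = 5
Peak resource demand = 13

13


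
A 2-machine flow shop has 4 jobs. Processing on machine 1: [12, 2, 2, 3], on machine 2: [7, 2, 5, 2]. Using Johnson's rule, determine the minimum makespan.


Apply Johnson's rule:
  Group 1 (a <= b): [(2, 2, 2), (3, 2, 5)]
  Group 2 (a > b): [(1, 12, 7), (4, 3, 2)]
Optimal job order: [2, 3, 1, 4]
Schedule:
  Job 2: M1 done at 2, M2 done at 4
  Job 3: M1 done at 4, M2 done at 9
  Job 1: M1 done at 16, M2 done at 23
  Job 4: M1 done at 19, M2 done at 25
Makespan = 25

25


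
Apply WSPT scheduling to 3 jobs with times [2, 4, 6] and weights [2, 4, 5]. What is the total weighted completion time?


Compute p/w ratios and sort ascending (WSPT): [(2, 2), (4, 4), (6, 5)]
Compute weighted completion times:
  Job (p=2,w=2): C=2, w*C=2*2=4
  Job (p=4,w=4): C=6, w*C=4*6=24
  Job (p=6,w=5): C=12, w*C=5*12=60
Total weighted completion time = 88

88


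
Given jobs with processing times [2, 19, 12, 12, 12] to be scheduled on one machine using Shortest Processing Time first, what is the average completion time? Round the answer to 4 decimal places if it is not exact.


Sort jobs by processing time (SPT order): [2, 12, 12, 12, 19]
Compute completion times sequentially:
  Job 1: processing = 2, completes at 2
  Job 2: processing = 12, completes at 14
  Job 3: processing = 12, completes at 26
  Job 4: processing = 12, completes at 38
  Job 5: processing = 19, completes at 57
Sum of completion times = 137
Average completion time = 137/5 = 27.4

27.4


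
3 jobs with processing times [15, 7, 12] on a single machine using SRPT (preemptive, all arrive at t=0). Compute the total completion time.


Since all jobs arrive at t=0, SRPT equals SPT ordering.
SPT order: [7, 12, 15]
Completion times:
  Job 1: p=7, C=7
  Job 2: p=12, C=19
  Job 3: p=15, C=34
Total completion time = 7 + 19 + 34 = 60

60


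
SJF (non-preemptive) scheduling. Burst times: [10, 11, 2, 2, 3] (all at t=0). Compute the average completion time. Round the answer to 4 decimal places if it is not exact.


SJF order (ascending): [2, 2, 3, 10, 11]
Completion times:
  Job 1: burst=2, C=2
  Job 2: burst=2, C=4
  Job 3: burst=3, C=7
  Job 4: burst=10, C=17
  Job 5: burst=11, C=28
Average completion = 58/5 = 11.6

11.6


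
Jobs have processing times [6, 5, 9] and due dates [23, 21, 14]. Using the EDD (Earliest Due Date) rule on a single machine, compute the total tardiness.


Sort by due date (EDD order): [(9, 14), (5, 21), (6, 23)]
Compute completion times and tardiness:
  Job 1: p=9, d=14, C=9, tardiness=max(0,9-14)=0
  Job 2: p=5, d=21, C=14, tardiness=max(0,14-21)=0
  Job 3: p=6, d=23, C=20, tardiness=max(0,20-23)=0
Total tardiness = 0

0


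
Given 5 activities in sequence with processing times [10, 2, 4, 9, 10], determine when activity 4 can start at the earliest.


Activity 4 starts after activities 1 through 3 complete.
Predecessor durations: [10, 2, 4]
ES = 10 + 2 + 4 = 16

16


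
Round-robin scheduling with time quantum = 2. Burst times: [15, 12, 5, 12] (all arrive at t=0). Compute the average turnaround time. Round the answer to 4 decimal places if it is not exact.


Time quantum = 2
Execution trace:
  J1 runs 2 units, time = 2
  J2 runs 2 units, time = 4
  J3 runs 2 units, time = 6
  J4 runs 2 units, time = 8
  J1 runs 2 units, time = 10
  J2 runs 2 units, time = 12
  J3 runs 2 units, time = 14
  J4 runs 2 units, time = 16
  J1 runs 2 units, time = 18
  J2 runs 2 units, time = 20
  J3 runs 1 units, time = 21
  J4 runs 2 units, time = 23
  J1 runs 2 units, time = 25
  J2 runs 2 units, time = 27
  J4 runs 2 units, time = 29
  J1 runs 2 units, time = 31
  J2 runs 2 units, time = 33
  J4 runs 2 units, time = 35
  J1 runs 2 units, time = 37
  J2 runs 2 units, time = 39
  J4 runs 2 units, time = 41
  J1 runs 2 units, time = 43
  J1 runs 1 units, time = 44
Finish times: [44, 39, 21, 41]
Average turnaround = 145/4 = 36.25

36.25


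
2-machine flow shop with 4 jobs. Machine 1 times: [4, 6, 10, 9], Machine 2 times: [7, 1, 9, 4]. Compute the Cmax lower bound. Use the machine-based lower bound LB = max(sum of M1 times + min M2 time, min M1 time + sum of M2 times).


LB1 = sum(M1 times) + min(M2 times) = 29 + 1 = 30
LB2 = min(M1 times) + sum(M2 times) = 4 + 21 = 25
Lower bound = max(LB1, LB2) = max(30, 25) = 30

30


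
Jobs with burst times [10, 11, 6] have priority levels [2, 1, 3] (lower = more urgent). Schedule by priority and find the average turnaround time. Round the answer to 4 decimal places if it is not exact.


Sort by priority (ascending = highest first):
Order: [(1, 11), (2, 10), (3, 6)]
Completion times:
  Priority 1, burst=11, C=11
  Priority 2, burst=10, C=21
  Priority 3, burst=6, C=27
Average turnaround = 59/3 = 19.6667

19.6667


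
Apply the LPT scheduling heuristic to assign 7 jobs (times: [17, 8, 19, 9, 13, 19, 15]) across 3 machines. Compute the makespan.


Sort jobs in decreasing order (LPT): [19, 19, 17, 15, 13, 9, 8]
Assign each job to the least loaded machine:
  Machine 1: jobs [19, 13], load = 32
  Machine 2: jobs [19, 9, 8], load = 36
  Machine 3: jobs [17, 15], load = 32
Makespan = max load = 36

36


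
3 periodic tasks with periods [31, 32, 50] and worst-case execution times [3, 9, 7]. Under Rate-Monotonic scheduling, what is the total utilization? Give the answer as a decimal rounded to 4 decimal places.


Compute individual utilizations (exact fractions):
  Task 1: C/T = 3/31 (approx. 0.0968)
  Task 2: C/T = 9/32 (approx. 0.2813)
  Task 3: C/T = 7/50 (approx. 0.14)
Total utilization U = 3/31 + 9/32 + 7/50 = 12847/24800
Rounded to 4 decimal places: U = 0.5180
RM (Liu & Layland) bound for 3 tasks = 0.779763; compare with U = 12847/24800 (approx. 0.518024)
U <= bound, so schedulable by RM sufficient condition.

0.5180


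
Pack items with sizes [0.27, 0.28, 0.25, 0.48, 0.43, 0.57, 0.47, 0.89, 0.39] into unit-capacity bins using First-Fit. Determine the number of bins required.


Place items sequentially using First-Fit:
  Item 0.27 -> new Bin 1
  Item 0.28 -> Bin 1 (now 0.55)
  Item 0.25 -> Bin 1 (now 0.8)
  Item 0.48 -> new Bin 2
  Item 0.43 -> Bin 2 (now 0.91)
  Item 0.57 -> new Bin 3
  Item 0.47 -> new Bin 4
  Item 0.89 -> new Bin 5
  Item 0.39 -> Bin 3 (now 0.96)
Total bins used = 5

5


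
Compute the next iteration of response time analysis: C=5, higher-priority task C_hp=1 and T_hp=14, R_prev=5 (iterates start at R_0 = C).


R_next = C + ceil(R_prev / T_hp) * C_hp
ceil(5 / 14) = ceil(0.3571) = 1
Interference = 1 * 1 = 1
R_next = 5 + 1 = 6

6


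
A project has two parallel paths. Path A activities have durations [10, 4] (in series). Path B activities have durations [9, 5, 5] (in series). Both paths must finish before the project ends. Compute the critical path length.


Path A total = 10 + 4 = 14
Path B total = 9 + 5 + 5 = 19
Critical path = longest path = max(14, 19) = 19

19


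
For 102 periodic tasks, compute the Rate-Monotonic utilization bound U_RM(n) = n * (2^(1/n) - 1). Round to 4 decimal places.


Compute 2^(1/102) = 1.0068187028
Subtract 1: 1.0068187028 - 1 = 0.0068187028
Multiply by n: 102 * 0.0068187028 = 0.6955076856
Round to 4 dp: 0.6955

0.6955


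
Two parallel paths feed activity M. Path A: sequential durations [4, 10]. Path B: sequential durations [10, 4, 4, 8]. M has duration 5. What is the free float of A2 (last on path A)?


ES(A2) = sum of predecessors on chain A = 4
EF(A2) = ES + duration = 4 + 10 = 14
Successor of A2 is M. ES(M) = max(sum(A), sum(B)) = max(14, 26) = 26
Free float = ES(successor) - EF(current) = 26 - 14 = 12

12


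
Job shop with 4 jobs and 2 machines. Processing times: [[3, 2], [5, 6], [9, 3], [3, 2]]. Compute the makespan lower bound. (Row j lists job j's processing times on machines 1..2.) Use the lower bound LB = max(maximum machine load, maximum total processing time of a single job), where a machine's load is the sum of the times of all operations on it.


Machine loads:
  Machine 1: 3 + 5 + 9 + 3 = 20
  Machine 2: 2 + 6 + 3 + 2 = 13
Max machine load = 20
Job totals:
  Job 1: 5
  Job 2: 11
  Job 3: 12
  Job 4: 5
Max job total = 12
Lower bound = max(20, 12) = 20

20


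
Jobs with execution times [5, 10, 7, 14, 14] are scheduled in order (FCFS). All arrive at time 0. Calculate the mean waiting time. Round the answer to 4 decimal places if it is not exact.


FCFS order (as given): [5, 10, 7, 14, 14]
Waiting times:
  Job 1: wait = 0
  Job 2: wait = 5
  Job 3: wait = 15
  Job 4: wait = 22
  Job 5: wait = 36
Sum of waiting times = 78
Average waiting time = 78/5 = 15.6

15.6


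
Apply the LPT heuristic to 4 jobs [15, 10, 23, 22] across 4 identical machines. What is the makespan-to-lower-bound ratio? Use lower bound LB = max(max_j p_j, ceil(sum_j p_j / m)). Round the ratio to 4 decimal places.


LPT order: [23, 22, 15, 10]
Machine loads after assignment: [23, 22, 15, 10]
LPT makespan = 23
Lower bound = max(max_job, ceil(total/4)) = max(23, 18) = 23
Ratio = 23 / 23 = 1.0

1.0


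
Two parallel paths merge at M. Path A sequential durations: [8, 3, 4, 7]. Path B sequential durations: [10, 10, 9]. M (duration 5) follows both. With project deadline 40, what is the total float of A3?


Forward pass: ES(A3) = sum of predecessors on chain A = 11
EF = ES + duration = 11 + 4 = 15
Backward pass: LF(M) = deadline = 40; LS(M) = 40 - 5 = 35
LF(A3) = LS(M) - sum(successors on chain A) = 35 - 7 = 28
LS = LF - duration = 28 - 4 = 24
Total float = LS - ES = 24 - 11 = 13

13


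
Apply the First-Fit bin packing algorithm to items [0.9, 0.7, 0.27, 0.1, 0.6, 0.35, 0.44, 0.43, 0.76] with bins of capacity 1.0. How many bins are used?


Place items sequentially using First-Fit:
  Item 0.9 -> new Bin 1
  Item 0.7 -> new Bin 2
  Item 0.27 -> Bin 2 (now 0.97)
  Item 0.1 -> Bin 1 (now 1.0)
  Item 0.6 -> new Bin 3
  Item 0.35 -> Bin 3 (now 0.95)
  Item 0.44 -> new Bin 4
  Item 0.43 -> Bin 4 (now 0.87)
  Item 0.76 -> new Bin 5
Total bins used = 5

5


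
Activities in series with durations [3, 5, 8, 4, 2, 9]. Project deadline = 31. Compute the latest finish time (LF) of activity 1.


LF(activity 1) = deadline - sum of successor durations
Successors: activities 2 through 6 with durations [5, 8, 4, 2, 9]
Sum of successor durations = 28
LF = 31 - 28 = 3

3


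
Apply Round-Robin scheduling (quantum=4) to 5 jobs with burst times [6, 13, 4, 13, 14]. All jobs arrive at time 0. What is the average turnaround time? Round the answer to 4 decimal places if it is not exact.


Time quantum = 4
Execution trace:
  J1 runs 4 units, time = 4
  J2 runs 4 units, time = 8
  J3 runs 4 units, time = 12
  J4 runs 4 units, time = 16
  J5 runs 4 units, time = 20
  J1 runs 2 units, time = 22
  J2 runs 4 units, time = 26
  J4 runs 4 units, time = 30
  J5 runs 4 units, time = 34
  J2 runs 4 units, time = 38
  J4 runs 4 units, time = 42
  J5 runs 4 units, time = 46
  J2 runs 1 units, time = 47
  J4 runs 1 units, time = 48
  J5 runs 2 units, time = 50
Finish times: [22, 47, 12, 48, 50]
Average turnaround = 179/5 = 35.8

35.8


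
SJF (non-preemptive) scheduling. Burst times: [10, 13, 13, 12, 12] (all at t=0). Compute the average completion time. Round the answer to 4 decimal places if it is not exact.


SJF order (ascending): [10, 12, 12, 13, 13]
Completion times:
  Job 1: burst=10, C=10
  Job 2: burst=12, C=22
  Job 3: burst=12, C=34
  Job 4: burst=13, C=47
  Job 5: burst=13, C=60
Average completion = 173/5 = 34.6

34.6


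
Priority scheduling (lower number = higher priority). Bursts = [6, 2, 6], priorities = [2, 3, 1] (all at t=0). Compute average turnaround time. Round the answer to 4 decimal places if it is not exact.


Sort by priority (ascending = highest first):
Order: [(1, 6), (2, 6), (3, 2)]
Completion times:
  Priority 1, burst=6, C=6
  Priority 2, burst=6, C=12
  Priority 3, burst=2, C=14
Average turnaround = 32/3 = 10.6667

10.6667


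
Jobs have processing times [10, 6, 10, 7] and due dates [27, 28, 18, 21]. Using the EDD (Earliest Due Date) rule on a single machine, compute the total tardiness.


Sort by due date (EDD order): [(10, 18), (7, 21), (10, 27), (6, 28)]
Compute completion times and tardiness:
  Job 1: p=10, d=18, C=10, tardiness=max(0,10-18)=0
  Job 2: p=7, d=21, C=17, tardiness=max(0,17-21)=0
  Job 3: p=10, d=27, C=27, tardiness=max(0,27-27)=0
  Job 4: p=6, d=28, C=33, tardiness=max(0,33-28)=5
Total tardiness = 5

5


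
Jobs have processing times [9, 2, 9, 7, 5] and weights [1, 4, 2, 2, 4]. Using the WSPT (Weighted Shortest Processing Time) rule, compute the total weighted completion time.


Compute p/w ratios and sort ascending (WSPT): [(2, 4), (5, 4), (7, 2), (9, 2), (9, 1)]
Compute weighted completion times:
  Job (p=2,w=4): C=2, w*C=4*2=8
  Job (p=5,w=4): C=7, w*C=4*7=28
  Job (p=7,w=2): C=14, w*C=2*14=28
  Job (p=9,w=2): C=23, w*C=2*23=46
  Job (p=9,w=1): C=32, w*C=1*32=32
Total weighted completion time = 142

142


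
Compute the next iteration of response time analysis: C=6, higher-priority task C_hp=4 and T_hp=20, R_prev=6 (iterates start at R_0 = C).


R_next = C + ceil(R_prev / T_hp) * C_hp
ceil(6 / 20) = ceil(0.3) = 1
Interference = 1 * 4 = 4
R_next = 6 + 4 = 10

10


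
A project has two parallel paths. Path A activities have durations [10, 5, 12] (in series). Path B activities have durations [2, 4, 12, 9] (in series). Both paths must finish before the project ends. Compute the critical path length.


Path A total = 10 + 5 + 12 = 27
Path B total = 2 + 4 + 12 + 9 = 27
Critical path = longest path = max(27, 27) = 27

27


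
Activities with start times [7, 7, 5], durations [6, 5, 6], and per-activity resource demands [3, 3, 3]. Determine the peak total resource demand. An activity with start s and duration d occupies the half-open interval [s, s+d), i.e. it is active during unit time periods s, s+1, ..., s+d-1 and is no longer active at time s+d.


Each activity i is active on [start_i, start_i + duration_i).
Compute total resource usage per time slot:
  t=0: active resources = [], total = 0
  t=1: active resources = [], total = 0
  t=2: active resources = [], total = 0
  t=3: active resources = [], total = 0
  t=4: active resources = [], total = 0
  t=5: active resources = [3], total = 3
  t=6: active resources = [3], total = 3
  t=7: active resources = [3, 3, 3], total = 9
  t=8: active resources = [3, 3, 3], total = 9
  t=9: active resources = [3, 3, 3], total = 9
  t=10: active resources = [3, 3, 3], total = 9
  t=11: active resources = [3, 3], total = 6
  t=12: active resources = [3], total = 3
Peak resource demand = 9

9


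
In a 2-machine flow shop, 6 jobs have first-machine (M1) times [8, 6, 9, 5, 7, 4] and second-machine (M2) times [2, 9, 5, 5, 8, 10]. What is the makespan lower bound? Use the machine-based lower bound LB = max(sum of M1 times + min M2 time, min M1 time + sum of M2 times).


LB1 = sum(M1 times) + min(M2 times) = 39 + 2 = 41
LB2 = min(M1 times) + sum(M2 times) = 4 + 39 = 43
Lower bound = max(LB1, LB2) = max(41, 43) = 43

43


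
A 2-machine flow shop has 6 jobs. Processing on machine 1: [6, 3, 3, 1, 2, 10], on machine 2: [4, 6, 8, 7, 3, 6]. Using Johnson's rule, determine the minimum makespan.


Apply Johnson's rule:
  Group 1 (a <= b): [(4, 1, 7), (5, 2, 3), (2, 3, 6), (3, 3, 8)]
  Group 2 (a > b): [(6, 10, 6), (1, 6, 4)]
Optimal job order: [4, 5, 2, 3, 6, 1]
Schedule:
  Job 4: M1 done at 1, M2 done at 8
  Job 5: M1 done at 3, M2 done at 11
  Job 2: M1 done at 6, M2 done at 17
  Job 3: M1 done at 9, M2 done at 25
  Job 6: M1 done at 19, M2 done at 31
  Job 1: M1 done at 25, M2 done at 35
Makespan = 35

35


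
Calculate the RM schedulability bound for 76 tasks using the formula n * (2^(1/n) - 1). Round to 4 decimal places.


Compute 2^(1/76) = 1.0091620748
Subtract 1: 1.0091620748 - 1 = 0.0091620748
Multiply by n: 76 * 0.0091620748 = 0.6963176848
Round to 4 dp: 0.6963

0.6963


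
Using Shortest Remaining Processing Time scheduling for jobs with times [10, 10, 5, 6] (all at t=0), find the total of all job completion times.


Since all jobs arrive at t=0, SRPT equals SPT ordering.
SPT order: [5, 6, 10, 10]
Completion times:
  Job 1: p=5, C=5
  Job 2: p=6, C=11
  Job 3: p=10, C=21
  Job 4: p=10, C=31
Total completion time = 5 + 11 + 21 + 31 = 68

68


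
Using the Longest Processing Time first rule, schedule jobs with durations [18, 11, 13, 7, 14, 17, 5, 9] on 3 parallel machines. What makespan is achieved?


Sort jobs in decreasing order (LPT): [18, 17, 14, 13, 11, 9, 7, 5]
Assign each job to the least loaded machine:
  Machine 1: jobs [18, 9, 7], load = 34
  Machine 2: jobs [17, 11], load = 28
  Machine 3: jobs [14, 13, 5], load = 32
Makespan = max load = 34

34


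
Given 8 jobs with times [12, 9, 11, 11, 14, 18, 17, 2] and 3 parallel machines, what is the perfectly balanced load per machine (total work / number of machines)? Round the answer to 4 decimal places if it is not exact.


Total processing time = 12 + 9 + 11 + 11 + 14 + 18 + 17 + 2 = 94
Number of machines = 3
Ideal balanced load = 94 / 3 = 31.3333

31.3333


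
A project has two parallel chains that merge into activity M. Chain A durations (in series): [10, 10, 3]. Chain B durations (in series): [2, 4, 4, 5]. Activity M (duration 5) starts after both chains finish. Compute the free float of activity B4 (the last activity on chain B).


ES(B4) = sum of predecessors on chain B = 10
EF(B4) = ES + duration = 10 + 5 = 15
Successor of B4 is M. ES(M) = max(sum(A), sum(B)) = max(23, 15) = 23
Free float = ES(successor) - EF(current) = 23 - 15 = 8

8


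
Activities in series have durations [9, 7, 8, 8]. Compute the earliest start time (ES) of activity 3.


Activity 3 starts after activities 1 through 2 complete.
Predecessor durations: [9, 7]
ES = 9 + 7 = 16

16


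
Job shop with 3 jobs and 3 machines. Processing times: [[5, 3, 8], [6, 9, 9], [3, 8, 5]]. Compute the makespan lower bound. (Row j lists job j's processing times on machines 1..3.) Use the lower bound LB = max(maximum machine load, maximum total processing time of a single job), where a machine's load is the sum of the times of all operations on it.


Machine loads:
  Machine 1: 5 + 6 + 3 = 14
  Machine 2: 3 + 9 + 8 = 20
  Machine 3: 8 + 9 + 5 = 22
Max machine load = 22
Job totals:
  Job 1: 16
  Job 2: 24
  Job 3: 16
Max job total = 24
Lower bound = max(22, 24) = 24

24


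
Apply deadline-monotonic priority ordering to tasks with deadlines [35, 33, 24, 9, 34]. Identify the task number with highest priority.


Sort tasks by relative deadline (ascending):
  Task 4: deadline = 9
  Task 3: deadline = 24
  Task 2: deadline = 33
  Task 5: deadline = 34
  Task 1: deadline = 35
Priority order (highest first): [4, 3, 2, 5, 1]
Highest priority task = 4

4


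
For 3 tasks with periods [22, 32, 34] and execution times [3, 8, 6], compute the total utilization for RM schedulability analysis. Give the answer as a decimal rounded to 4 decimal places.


Compute individual utilizations (exact fractions):
  Task 1: C/T = 3/22 (approx. 0.1364)
  Task 2: C/T = 8/32 = 1/4 (approx. 0.25)
  Task 3: C/T = 6/34 = 3/17 (approx. 0.1765)
Total utilization U = 3/22 + 1/4 + 3/17 = 421/748
Rounded to 4 decimal places: U = 0.5628
RM (Liu & Layland) bound for 3 tasks = 0.779763; compare with U = 421/748 (approx. 0.562834)
U <= bound, so schedulable by RM sufficient condition.

0.5628


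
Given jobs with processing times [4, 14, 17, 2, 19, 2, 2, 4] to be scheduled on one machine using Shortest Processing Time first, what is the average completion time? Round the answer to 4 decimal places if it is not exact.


Sort jobs by processing time (SPT order): [2, 2, 2, 4, 4, 14, 17, 19]
Compute completion times sequentially:
  Job 1: processing = 2, completes at 2
  Job 2: processing = 2, completes at 4
  Job 3: processing = 2, completes at 6
  Job 4: processing = 4, completes at 10
  Job 5: processing = 4, completes at 14
  Job 6: processing = 14, completes at 28
  Job 7: processing = 17, completes at 45
  Job 8: processing = 19, completes at 64
Sum of completion times = 173
Average completion time = 173/8 = 21.625

21.625


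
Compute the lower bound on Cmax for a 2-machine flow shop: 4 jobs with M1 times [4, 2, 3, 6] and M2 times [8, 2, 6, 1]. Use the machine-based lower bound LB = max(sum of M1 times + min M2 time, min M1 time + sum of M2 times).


LB1 = sum(M1 times) + min(M2 times) = 15 + 1 = 16
LB2 = min(M1 times) + sum(M2 times) = 2 + 17 = 19
Lower bound = max(LB1, LB2) = max(16, 19) = 19

19
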